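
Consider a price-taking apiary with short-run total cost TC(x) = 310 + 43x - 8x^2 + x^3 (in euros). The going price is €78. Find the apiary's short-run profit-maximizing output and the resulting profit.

Profit = -€16 at x = 7

AVC = 43 - 8x + x^2; min AVC = €27 at x = 4. Since P = €78 ≥ min AVC, the firm produces.
With MC = 43 - 16x + 3x^2, P = MC on the upward-sloping part at x* = 7.
TR = 78·7 = 546. TC = 310 + 252 = 562. Profit = 546 − 562 = -€16.
Shutting down would mean losing the fixed cost of €310, so operating at a loss of €16 is better by €294.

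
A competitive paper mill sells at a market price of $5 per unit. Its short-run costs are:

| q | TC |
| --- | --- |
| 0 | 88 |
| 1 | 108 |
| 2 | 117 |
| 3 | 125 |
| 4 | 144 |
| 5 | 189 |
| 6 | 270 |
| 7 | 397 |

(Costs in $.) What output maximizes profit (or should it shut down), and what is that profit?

q = 0 (shut down); profit = -$88

Tabulate TR − TC: q=0: -88; q=1: -103; q=2: -107; q=3: -110; q=4: -124; q=5: -164; q=6: -240; q=7: -362.
Profit is highest at q = 0. Equivalently, the lowest AVC in the table is 37/3 ≈ $12.33 at q = 3, and P = $5 falls below it — price never covers variable cost, so the firm shuts down and loses only its fixed cost.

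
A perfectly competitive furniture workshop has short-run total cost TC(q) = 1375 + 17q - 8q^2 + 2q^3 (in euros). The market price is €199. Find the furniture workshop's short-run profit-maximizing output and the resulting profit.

Profit = -€395 at q = 7

AVC = 17 - 8q + 2q^2; min AVC = €9 at q = 2. Since P = €199 ≥ min AVC, the firm produces.
With MC = 17 - 16q + 6q^2, P = MC on the upward-sloping part at q* = 7.
TR = 199·7 = 1393. TC = 1375 + 413 = 1788. Profit = 1393 − 1788 = -€395.
By producing, the firm covers all variable cost plus €980 of fixed cost; shutting down would lose the full €1375.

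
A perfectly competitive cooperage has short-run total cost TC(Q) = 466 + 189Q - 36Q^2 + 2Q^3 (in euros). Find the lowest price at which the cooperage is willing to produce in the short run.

The firm shuts down when price falls below the minimum of average variable cost. AVC = VC/Q = 189 - 36Q + 2Q^2.
At the minimum of AVC, MC = AVC. MC = 189 - 72Q + 6Q^2; setting MC = AVC gives 4Q^2 - 36Q = 0, so Q = 9. min AVC = 27.
So the shutdown price is €27.

€27 per unit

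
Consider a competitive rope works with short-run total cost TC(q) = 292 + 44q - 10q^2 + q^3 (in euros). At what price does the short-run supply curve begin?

€19 per unit

Short-run supply begins at min AVC. From VC = 44q - 10q^2 + q^3, AVC = 44 - 10q + q^2.
At the minimum of AVC, MC = AVC. MC = 44 - 20q + 3q^2; setting MC = AVC gives 2q^2 - 10q = 0, so q = 5. min AVC = 19.
So the shutdown price is €19.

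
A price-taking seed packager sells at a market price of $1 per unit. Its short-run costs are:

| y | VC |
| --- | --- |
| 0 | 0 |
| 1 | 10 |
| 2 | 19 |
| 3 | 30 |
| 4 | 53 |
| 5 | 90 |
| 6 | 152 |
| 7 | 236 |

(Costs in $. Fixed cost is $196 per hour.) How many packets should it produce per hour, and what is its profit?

Tabulate TR − TC: y=0: -196; y=1: -205; y=2: -213; y=3: -223; y=4: -245; y=5: -281; y=6: -342; y=7: -425.
Profit is highest at y = 0. Equivalently, the lowest AVC in the table is 19/2 ≈ $9.50 at y = 2, and P = $1 falls below it — price never covers variable cost, so the firm shuts down and loses only its fixed cost.

y = 0 (shut down); profit = -$196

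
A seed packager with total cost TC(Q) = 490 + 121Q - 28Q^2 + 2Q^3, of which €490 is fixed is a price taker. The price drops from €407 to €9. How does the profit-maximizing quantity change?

Output falls from 13 to 0 (the firm shuts down)

AVC = 121 - 28Q + 2Q^2, minimized at Q = 7 where min AVC = €23. MC = 121 - 56Q + 6Q^2.
At P = €407 ≥ min AVC, set P = MC on the rising branch: Q = 13.
At P = €9 < min AVC = €23, price no longer covers variable cost at any output, so the firm shuts down: Q = 0.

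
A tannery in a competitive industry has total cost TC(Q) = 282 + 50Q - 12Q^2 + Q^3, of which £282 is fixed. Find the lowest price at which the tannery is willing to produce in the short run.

£14 per unit

The firm shuts down when price falls below the minimum of average variable cost. AVC = VC/Q = 50 - 12Q + Q^2.
At the minimum of AVC, MC = AVC. MC = 50 - 24Q + 3Q^2; setting MC = AVC gives 2Q^2 - 12Q = 0, so Q = 6. min AVC = 14.
For P < £14 the firm produces nothing.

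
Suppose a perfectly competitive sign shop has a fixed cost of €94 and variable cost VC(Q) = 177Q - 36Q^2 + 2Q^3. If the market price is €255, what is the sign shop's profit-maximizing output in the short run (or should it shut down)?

Produce at Q = 13

Variable cost is VC = 177Q - 36Q^2 + 2Q^3, so AVC = VC/Q = 177 - 36Q + 2Q^2 and MC = dTC/dQ = 177 - 72Q + 6Q^2.
AVC is minimized where dAVC/dQ = -36 + 4Q = 0, at Q = 9; min AVC = 177 - 36·9 + 2·9^2 = €15.
Since P = €255 ≥ min AVC = €15, price covers variable cost and the firm should produce.
P = MC gives -78 - 72Q + 6Q^2 = 0, with roots -1 and 13. Take the larger (rising MC): Q* = 13.
Check: AVC at Q = 13 is €47 ≤ P, so revenue covers variable cost.
Profit = P·Q − TC = 255·13 − 705 = €2610.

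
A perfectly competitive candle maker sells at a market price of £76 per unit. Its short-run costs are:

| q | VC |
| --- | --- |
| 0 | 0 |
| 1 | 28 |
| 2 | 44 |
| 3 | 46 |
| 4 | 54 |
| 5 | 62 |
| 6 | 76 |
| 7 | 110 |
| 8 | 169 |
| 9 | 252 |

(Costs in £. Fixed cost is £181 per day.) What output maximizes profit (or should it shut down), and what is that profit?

Compute π = P·q − TC at each output: q=0: -181; q=1: -133; q=2: -73; q=3: 1; q=4: 69; q=5: 137; q=6: 199; q=7: 241; q=8: 258; q=9: 251.
Profit is maximized at q = 8. AVC there is 169/8 = £21.12 ≤ P, so producing beats shutting down (which would give -£181).

q = 8; profit = £258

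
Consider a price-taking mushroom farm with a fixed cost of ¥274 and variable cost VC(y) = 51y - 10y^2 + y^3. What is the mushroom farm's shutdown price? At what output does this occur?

The firm shuts down when price falls below the minimum of average variable cost. AVC = VC/y = 51 - 10y + y^2.
At the minimum of AVC, MC = AVC. MC = 51 - 20y + 3y^2; setting MC = AVC gives 2y^2 - 10y = 0, so y = 5. min AVC = 26.
The firm shuts down for any P below ¥26.

¥26 per unit, at y = 5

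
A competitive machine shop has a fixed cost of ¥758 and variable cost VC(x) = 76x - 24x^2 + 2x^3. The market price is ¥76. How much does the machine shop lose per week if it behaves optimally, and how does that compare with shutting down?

Profit = -¥246 at x = 8

AVC = 76 - 24x + 2x^2 has its minimum ¥4 at x = 6; price ¥76 clears that bar, so the firm operates.
With MC = 76 - 48x + 6x^2, P = MC on the upward-sloping part at x* = 8.
TR = 76·8 = 608. TC = 758 + 96 = 854. Profit = 608 − 854 = -¥246.
Shutting down would mean losing the fixed cost of ¥758, so operating at a loss of ¥246 is better by ¥512.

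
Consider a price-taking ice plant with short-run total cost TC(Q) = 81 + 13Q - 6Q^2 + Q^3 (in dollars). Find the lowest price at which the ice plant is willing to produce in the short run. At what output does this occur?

Short-run supply begins at min AVC. From VC = 13Q - 6Q^2 + Q^3, AVC = 13 - 6Q + Q^2.
dAVC/dQ = -6 + 2Q = 0 gives Q = 3. min AVC = 13 - 6·3 + 3^2 = 4.
So the shutdown price is $4.

$4 per unit, at Q = 3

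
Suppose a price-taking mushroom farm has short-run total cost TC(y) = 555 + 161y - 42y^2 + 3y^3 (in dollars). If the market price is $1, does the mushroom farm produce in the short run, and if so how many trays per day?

Shut down

Strip out fixed cost: VC = 161y - 42y^2 + 3y^3. Then AVC = 161 - 42y + 3y^2 and MC = 161 - 84y + 9y^2.
AVC hits its minimum where MC = AVC, at y = 7, giving min AVC = 161 - 42·7 + 3·7^2 = $14.
Since P = $1 < min AVC = $14, price fails to cover variable cost at any output.
Shutting down limits the loss to fixed cost, $555.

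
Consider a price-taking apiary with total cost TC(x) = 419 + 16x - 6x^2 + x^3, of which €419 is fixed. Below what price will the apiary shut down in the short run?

Short-run supply begins at min AVC. From VC = 16x - 6x^2 + x^3, AVC = 16 - 6x + x^2.
dAVC/dx = -6 + 2x = 0 gives x = 3. min AVC = 16 - 6·3 + 3^2 = 7.
The firm shuts down for any P below €7.

€7 per unit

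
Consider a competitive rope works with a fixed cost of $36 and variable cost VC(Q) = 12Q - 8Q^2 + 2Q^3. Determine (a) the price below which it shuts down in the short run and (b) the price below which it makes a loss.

Shutdown price = $4; break-even price = $18

Shutdown price = min AVC. AVC = 12 - 8Q + 2Q^2, with vertex at Q = 2 and minimum $4.
ATC = 36/Q + 12 - 8Q + 2Q^2. Setting dATC/dQ = −36/Q^2 − 8 + 4Q = 0 gives Q = 3 (since 4·3^3 − 8·3^2 = 36).
min ATC = 36/3 + 12 − 8·3 + 2·3^2 = $18. That is the break-even price.
Between these two prices the firm operates at a loss; above $18 it earns a profit.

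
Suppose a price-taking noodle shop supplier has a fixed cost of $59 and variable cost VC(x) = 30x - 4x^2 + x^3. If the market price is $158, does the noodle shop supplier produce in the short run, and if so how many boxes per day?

Produce at x = 8

Strip out fixed cost: VC = 30x - 4x^2 + x^3. Then AVC = 30 - 4x + x^2 and MC = 30 - 8x + 3x^2.
The AVC parabola has its vertex at x = 4/2 = 2, where AVC = 30 - 4·2 + 2^2 = $26.
Since P = $158 ≥ min AVC = $26, price covers variable cost and the firm should produce.
Set P = MC: 158 = 30 - 8x + 3x^2 → -128 - 8x + 3x^2 = 0. The roots are x = -16/3 and x = 8; the profit-maximizing output is on the rising part of MC, so x* = 8.
Check: AVC at x = 8 is $62 ≤ P, so revenue covers variable cost.
Profit = P·x − TC = 158·8 − 555 = $709.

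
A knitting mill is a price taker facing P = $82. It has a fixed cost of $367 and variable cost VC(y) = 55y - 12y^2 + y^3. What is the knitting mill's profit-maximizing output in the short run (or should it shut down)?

Strip out fixed cost: VC = 55y - 12y^2 + y^3. Then AVC = 55 - 12y + y^2 and MC = 55 - 24y + 3y^2.
AVC hits its minimum where MC = AVC, at y = 6, giving min AVC = 55 - 12·6 + 6^2 = $19.
Because $82 ≥ $19, revenue can cover variable cost; the firm operates.
Set P = MC: 82 = 55 - 24y + 3y^2 → -27 - 24y + 3y^2 = 0. The roots are y = -1 and y = 9; the profit-maximizing output is on the rising part of MC, so y* = 9.
Check: AVC at y = 9 is $28 ≤ P, so revenue covers variable cost.
Profit = P·y − TC = 82·9 − 619 = $119.

Produce at y = 9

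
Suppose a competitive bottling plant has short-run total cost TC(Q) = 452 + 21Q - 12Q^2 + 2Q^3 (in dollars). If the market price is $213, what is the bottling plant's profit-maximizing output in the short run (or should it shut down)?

Variable cost is VC = 21Q - 12Q^2 + 2Q^3, so AVC = VC/Q = 21 - 12Q + 2Q^2 and MC = dTC/dQ = 21 - 24Q + 6Q^2.
The AVC parabola has its vertex at Q = 12/4 = 3, where AVC = 21 - 12·3 + 2·3^2 = $3.
P = $213 exceeds min AVC = $3, so the firm stays open.
P = MC gives -192 - 24Q + 6Q^2 = 0, with roots -4 and 8. Take the larger (rising MC): Q* = 8.
Check: AVC at Q = 8 is $53 ≤ P, so revenue covers variable cost.
Profit = P·Q − TC = 213·8 − 876 = $828.

Produce at Q = 8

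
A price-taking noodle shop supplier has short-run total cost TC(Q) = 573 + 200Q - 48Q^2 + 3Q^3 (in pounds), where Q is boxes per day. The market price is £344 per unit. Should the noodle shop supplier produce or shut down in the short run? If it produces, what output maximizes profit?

Variable cost is VC = 200Q - 48Q^2 + 3Q^3, so AVC = VC/Q = 200 - 48Q + 3Q^2 and MC = dTC/dQ = 200 - 96Q + 9Q^2.
AVC is minimized where dAVC/dQ = -48 + 6Q = 0, at Q = 8; min AVC = 200 - 48·8 + 3·8^2 = £8.
Since P = £344 ≥ min AVC = £8, price covers variable cost and the firm should produce.
Set P = MC: 344 = 200 - 96Q + 9Q^2 → -144 - 96Q + 9Q^2 = 0. The roots are Q = -4/3 and Q = 12; the profit-maximizing output is on the rising part of MC, so Q* = 12.
Check: AVC at Q = 12 is £56 ≤ P, so revenue covers variable cost.
Profit = P·Q − TC = 344·12 − 1245 = £2883.

Produce at Q = 12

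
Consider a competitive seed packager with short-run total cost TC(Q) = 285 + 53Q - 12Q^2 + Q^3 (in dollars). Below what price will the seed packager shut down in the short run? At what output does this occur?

$17 per unit, at Q = 6

The firm shuts down when price falls below the minimum of average variable cost. AVC = VC/Q = 53 - 12Q + Q^2.
At the minimum of AVC, MC = AVC. MC = 53 - 24Q + 3Q^2; setting MC = AVC gives 2Q^2 - 12Q = 0, so Q = 6. min AVC = 17.
For P < $17 the firm produces nothing.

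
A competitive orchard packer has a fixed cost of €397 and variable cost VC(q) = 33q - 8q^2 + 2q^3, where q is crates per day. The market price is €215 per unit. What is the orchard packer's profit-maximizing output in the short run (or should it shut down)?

Variable cost is VC = 33q - 8q^2 + 2q^3, so AVC = VC/q = 33 - 8q + 2q^2 and MC = dTC/dq = 33 - 16q + 6q^2.
AVC hits its minimum where MC = AVC, at q = 2, giving min AVC = 33 - 8·2 + 2·2^2 = €25.
Since P = €215 ≥ min AVC = €25, price covers variable cost and the firm should produce.
Set P = MC: 215 = 33 - 16q + 6q^2 → -182 - 16q + 6q^2 = 0. The roots are q = -13/3 and q = 7; the profit-maximizing output is on the rising part of MC, so q* = 7.
Check: AVC at q = 7 is €75 ≤ P, so revenue covers variable cost.
Profit = P·q − TC = 215·7 − 922 = €583.

Produce at q = 7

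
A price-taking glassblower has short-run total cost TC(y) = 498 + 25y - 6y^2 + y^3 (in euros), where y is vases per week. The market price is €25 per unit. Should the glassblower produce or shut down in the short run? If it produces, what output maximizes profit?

From TC, MC = TC'(y) = 25 - 12y + 3y^2 and AVC = VC/y = 25 - 6y + y^2.
The AVC parabola has its vertex at y = 6/2 = 3, where AVC = 25 - 6·3 + 3^2 = €16.
Since P = €25 ≥ min AVC = €16, price covers variable cost and the firm should produce.
P = MC gives -12y + 3y^2 = 0, with roots 0 and 4. Take the larger (rising MC): y* = 4.
Check: AVC at y = 4 is €17 ≤ P, so revenue covers variable cost.
Profit = P·y − TC = 25·4 − 566 = -€466, a loss, but smaller than the €498 fixed cost the firm would lose by shutting down.

Produce at y = 4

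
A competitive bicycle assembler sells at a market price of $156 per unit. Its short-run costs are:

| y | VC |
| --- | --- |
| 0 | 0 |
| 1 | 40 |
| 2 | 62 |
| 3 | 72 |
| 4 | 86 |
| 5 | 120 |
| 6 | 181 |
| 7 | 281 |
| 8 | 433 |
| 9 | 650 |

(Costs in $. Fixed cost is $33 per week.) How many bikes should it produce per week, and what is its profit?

y = 8; profit = $782

Compute π = P·y − TC at each output: y=0: -33; y=1: 83; y=2: 217; y=3: 363; y=4: 505; y=5: 627; y=6: 722; y=7: 778; y=8: 782; y=9: 721.
Profit is maximized at y = 8. AVC there is 433/8 = $54.12 ≤ P, so producing beats shutting down (which would give -$33).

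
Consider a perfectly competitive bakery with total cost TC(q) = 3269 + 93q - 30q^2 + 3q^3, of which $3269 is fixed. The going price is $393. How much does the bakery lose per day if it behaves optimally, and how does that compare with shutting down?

AVC = 93 - 30q + 3q^2; min AVC = $18 at q = 5. Since P = $393 ≥ min AVC, the firm produces.
MC = 93 - 60q + 9q^2. Setting P = MC and taking the root on the rising branch gives q* = 10.
TR = 393·10 = 3930. TC = 3269 + 930 = 4199. Profit = 3930 − 4199 = -$269.
Shutting down would mean losing the fixed cost of $3269, so operating at a loss of $269 is better by $3000.

Profit = -$269 at q = 10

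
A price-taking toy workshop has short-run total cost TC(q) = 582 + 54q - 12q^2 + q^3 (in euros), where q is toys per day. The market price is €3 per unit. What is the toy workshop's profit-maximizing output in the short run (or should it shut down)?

Strip out fixed cost: VC = 54q - 12q^2 + q^3. Then AVC = 54 - 12q + q^2 and MC = 54 - 24q + 3q^2.
AVC is minimized where dAVC/dq = -12 + 2q = 0, at q = 6; min AVC = 54 - 12·6 + 6^2 = €18.
P = €3 lies below min AVC = €18; no output level covers variable cost.
Shutting down limits the loss to fixed cost, €582.

Shut down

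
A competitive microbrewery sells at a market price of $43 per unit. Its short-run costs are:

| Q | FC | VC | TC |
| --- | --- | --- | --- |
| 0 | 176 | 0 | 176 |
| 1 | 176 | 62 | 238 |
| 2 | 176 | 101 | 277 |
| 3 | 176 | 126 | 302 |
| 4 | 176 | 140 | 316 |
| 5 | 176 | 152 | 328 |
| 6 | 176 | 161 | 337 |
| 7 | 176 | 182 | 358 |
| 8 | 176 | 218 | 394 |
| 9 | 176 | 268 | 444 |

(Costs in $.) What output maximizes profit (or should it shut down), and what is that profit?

Q = 8; profit = -$50

Compute π = P·Q − TC at each output: Q=0: -176; Q=1: -195; Q=2: -191; Q=3: -173; Q=4: -144; Q=5: -113; Q=6: -79; Q=7: -57; Q=8: -50; Q=9: -57.
Profit is maximized at Q = 8. AVC there is 218/8 = $27.25 ≤ P, so producing beats shutting down (which would give -$176).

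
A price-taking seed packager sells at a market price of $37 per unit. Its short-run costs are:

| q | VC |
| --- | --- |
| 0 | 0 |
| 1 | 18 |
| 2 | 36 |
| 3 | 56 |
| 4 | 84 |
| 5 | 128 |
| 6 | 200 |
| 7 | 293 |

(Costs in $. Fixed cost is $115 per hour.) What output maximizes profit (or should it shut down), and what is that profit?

q = 4; profit = -$51

Compute π = P·q − TC at each output: q=0: -115; q=1: -96; q=2: -77; q=3: -60; q=4: -51; q=5: -58; q=6: -93; q=7: -149.
Profit is maximized at q = 4. AVC there is 84/4 = $21 ≤ P, so producing beats shutting down (which would give -$115).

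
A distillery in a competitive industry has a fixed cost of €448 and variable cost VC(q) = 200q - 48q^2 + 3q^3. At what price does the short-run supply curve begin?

€8 per unit

Short-run supply begins at min AVC. From VC = 200q - 48q^2 + 3q^3, AVC = 200 - 48q + 3q^2.
At the minimum of AVC, MC = AVC. MC = 200 - 96q + 9q^2; setting MC = AVC gives 6q^2 - 48q = 0, so q = 8. min AVC = 8.
For P < €8 the firm produces nothing.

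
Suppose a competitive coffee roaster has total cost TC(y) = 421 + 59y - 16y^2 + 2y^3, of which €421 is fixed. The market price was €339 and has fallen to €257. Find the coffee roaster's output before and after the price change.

MC = 59 - 32y + 6y^2; the shutdown threshold is min AVC = €27 (at y = 4).
With P = €339 above the shutdown price, P = MC gives y = 10.
At P = €257 ≥ min AVC, set P = MC: y = 9. The firm stays open but cuts output.

Output falls from 10 to 9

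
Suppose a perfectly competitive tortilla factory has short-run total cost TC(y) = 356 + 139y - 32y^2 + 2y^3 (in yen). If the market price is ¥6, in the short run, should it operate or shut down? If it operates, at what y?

Shut down

From TC, MC = TC'(y) = 139 - 64y + 6y^2 and AVC = VC/y = 139 - 32y + 2y^2.
AVC hits its minimum where MC = AVC, at y = 8, giving min AVC = 139 - 32·8 + 2·8^2 = ¥11.
Since P = ¥6 < min AVC = ¥11, price fails to cover variable cost at any output.
Shutting down limits the loss to fixed cost, ¥356.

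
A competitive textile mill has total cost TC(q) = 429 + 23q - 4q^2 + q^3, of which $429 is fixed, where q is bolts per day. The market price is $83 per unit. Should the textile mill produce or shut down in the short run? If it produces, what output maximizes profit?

Produce at q = 6

Variable cost is VC = 23q - 4q^2 + q^3, so AVC = VC/q = 23 - 4q + q^2 and MC = dTC/dq = 23 - 8q + 3q^2.
AVC is minimized where dAVC/dq = -4 + 2q = 0, at q = 2; min AVC = 23 - 4·2 + 2^2 = $19.
Since P = $83 ≥ min AVC = $19, price covers variable cost and the firm should produce.
Solving P = MC: -60 - 8q + 3q^2 = 0 ⇒ q = -10/3 or 6. On the upward-sloping branch, q* = 6.
Check: AVC at q = 6 is $35 ≤ P, so revenue covers variable cost.
Profit = P·q − TC = 83·6 − 639 = -$141, a loss, but smaller than the $429 fixed cost the firm would lose by shutting down.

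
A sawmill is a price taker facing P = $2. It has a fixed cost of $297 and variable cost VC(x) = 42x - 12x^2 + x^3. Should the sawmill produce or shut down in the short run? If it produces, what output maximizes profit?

From TC, MC = TC'(x) = 42 - 24x + 3x^2 and AVC = VC/x = 42 - 12x + x^2.
AVC is minimized where dAVC/dx = -12 + 2x = 0, at x = 6; min AVC = 42 - 12·6 + 6^2 = $6.
Since P = $2 < min AVC = $6, price fails to cover variable cost at any output.
Best response: produce nothing and absorb the $297 fixed cost.

Shut down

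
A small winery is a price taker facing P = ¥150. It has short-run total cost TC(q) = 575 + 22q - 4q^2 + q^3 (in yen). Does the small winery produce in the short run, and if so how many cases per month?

Strip out fixed cost: VC = 22q - 4q^2 + q^3. Then AVC = 22 - 4q + q^2 and MC = 22 - 8q + 3q^2.
AVC hits its minimum where MC = AVC, at q = 2, giving min AVC = 22 - 4·2 + 2^2 = ¥18.
Because ¥150 ≥ ¥18, revenue can cover variable cost; the firm operates.
Set P = MC: 150 = 22 - 8q + 3q^2 → -128 - 8q + 3q^2 = 0. The roots are q = -16/3 and q = 8; the profit-maximizing output is on the rising part of MC, so q* = 8.
Check: AVC at q = 8 is ¥54 ≤ P, so revenue covers variable cost.
Profit = P·q − TC = 150·8 − 1007 = ¥193.

Produce at q = 8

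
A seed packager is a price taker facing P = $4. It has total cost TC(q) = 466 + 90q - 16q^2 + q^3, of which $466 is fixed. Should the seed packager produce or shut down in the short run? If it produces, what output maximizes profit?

From TC, MC = TC'(q) = 90 - 32q + 3q^2 and AVC = VC/q = 90 - 16q + q^2.
AVC is minimized where dAVC/dq = -16 + 2q = 0, at q = 8; min AVC = 90 - 16·8 + 8^2 = $26.
Since P = $4 < min AVC = $26, price fails to cover variable cost at any output.
Best response: produce nothing and absorb the $466 fixed cost.

Shut down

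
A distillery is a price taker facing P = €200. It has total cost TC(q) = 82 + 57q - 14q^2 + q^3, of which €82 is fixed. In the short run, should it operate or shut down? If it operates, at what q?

Produce at q = 13

Variable cost is VC = 57q - 14q^2 + q^3, so AVC = VC/q = 57 - 14q + q^2 and MC = dTC/dq = 57 - 28q + 3q^2.
The AVC parabola has its vertex at q = 14/2 = 7, where AVC = 57 - 14·7 + 7^2 = €8.
P = €200 exceeds min AVC = €8, so the firm stays open.
P = MC gives -143 - 28q + 3q^2 = 0, with roots -11/3 and 13. Take the larger (rising MC): q* = 13.
Check: AVC at q = 13 is €44 ≤ P, so revenue covers variable cost.
Profit = P·q − TC = 200·13 − 654 = €1946.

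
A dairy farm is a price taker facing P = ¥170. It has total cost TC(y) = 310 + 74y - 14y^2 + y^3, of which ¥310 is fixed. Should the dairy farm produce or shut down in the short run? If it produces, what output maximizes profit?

Produce at y = 12

Strip out fixed cost: VC = 74y - 14y^2 + y^3. Then AVC = 74 - 14y + y^2 and MC = 74 - 28y + 3y^2.
AVC is minimized where dAVC/dy = -14 + 2y = 0, at y = 7; min AVC = 74 - 14·7 + 7^2 = ¥25.
P = ¥170 exceeds min AVC = ¥25, so the firm stays open.
P = MC gives -96 - 28y + 3y^2 = 0, with roots -8/3 and 12. Take the larger (rising MC): y* = 12.
Check: AVC at y = 12 is ¥50 ≤ P, so revenue covers variable cost.
Profit = P·y − TC = 170·12 − 910 = ¥1130.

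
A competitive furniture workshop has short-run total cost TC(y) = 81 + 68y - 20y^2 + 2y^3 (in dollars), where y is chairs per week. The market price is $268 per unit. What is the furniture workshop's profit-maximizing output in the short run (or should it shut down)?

From TC, MC = TC'(y) = 68 - 40y + 6y^2 and AVC = VC/y = 68 - 20y + 2y^2.
The AVC parabola has its vertex at y = 20/4 = 5, where AVC = 68 - 20·5 + 2·5^2 = $18.
Since P = $268 ≥ min AVC = $18, price covers variable cost and the firm should produce.
Set P = MC: 268 = 68 - 40y + 6y^2 → -200 - 40y + 6y^2 = 0. The roots are y = -10/3 and y = 10; the profit-maximizing output is on the rising part of MC, so y* = 10.
Check: AVC at y = 10 is $68 ≤ P, so revenue covers variable cost.
Profit = P·y − TC = 268·10 − 761 = $1919.

Produce at y = 10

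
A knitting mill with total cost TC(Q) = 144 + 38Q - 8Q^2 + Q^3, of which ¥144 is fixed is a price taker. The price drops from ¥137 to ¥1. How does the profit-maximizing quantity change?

Output falls from 9 to 0 (the firm shuts down)

MC = 38 - 16Q + 3Q^2; the shutdown threshold is min AVC = ¥22 (at Q = 4).
With P = ¥137 above the shutdown price, P = MC gives Q = 9.
At P = ¥1 < min AVC = ¥22, price no longer covers variable cost at any output, so the firm shuts down: Q = 0.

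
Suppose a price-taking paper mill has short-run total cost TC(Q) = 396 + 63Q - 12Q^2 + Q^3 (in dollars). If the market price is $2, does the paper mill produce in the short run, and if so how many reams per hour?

Strip out fixed cost: VC = 63Q - 12Q^2 + Q^3. Then AVC = 63 - 12Q + Q^2 and MC = 63 - 24Q + 3Q^2.
AVC hits its minimum where MC = AVC, at Q = 6, giving min AVC = 63 - 12·6 + 6^2 = $27.
Since P = $2 < min AVC = $27, price fails to cover variable cost at any output.
The firm minimizes its loss by shutting down and losing only its fixed cost of $396.

Shut down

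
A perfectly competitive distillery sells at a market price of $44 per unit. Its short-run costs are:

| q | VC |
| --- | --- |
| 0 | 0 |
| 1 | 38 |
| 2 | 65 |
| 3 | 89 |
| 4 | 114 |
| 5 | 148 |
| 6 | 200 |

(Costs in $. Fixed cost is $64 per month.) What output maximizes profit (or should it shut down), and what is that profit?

q = 5; profit = $8

Compute π = P·q − TC at each output: q=0: -64; q=1: -58; q=2: -41; q=3: -21; q=4: -2; q=5: 8; q=6: 0.
Profit is maximized at q = 5. AVC there is 148/5 = $29.60 ≤ P, so producing beats shutting down (which would give -$64).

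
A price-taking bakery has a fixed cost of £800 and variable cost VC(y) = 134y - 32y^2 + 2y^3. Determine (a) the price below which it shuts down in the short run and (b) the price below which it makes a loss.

Shutdown price = min AVC. AVC = 134 - 32y + 2y^2, with vertex at y = 8 and minimum £6.
ATC = 800/y + 134 - 32y + 2y^2. Setting dATC/dy = −800/y^2 − 32 + 4y = 0 gives y = 10 (since 4·10^3 − 32·10^2 = 800).
min ATC = 800/10 + 134 − 32·10 + 2·10^2 = £94. That is the break-even price.
For £6 ≤ P < £94 the firm produces at a loss; below £6 it shuts down.

Shutdown price = £6; break-even price = £94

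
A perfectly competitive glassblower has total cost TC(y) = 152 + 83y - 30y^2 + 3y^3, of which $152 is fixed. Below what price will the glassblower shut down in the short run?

$8 per unit

Short-run supply begins at min AVC. From VC = 83y - 30y^2 + 3y^3, AVC = 83 - 30y + 3y^2.
dAVC/dy = -30 + 6y = 0 gives y = 5. min AVC = 83 - 30·5 + 3·5^2 = 8.
For P < $8 the firm produces nothing.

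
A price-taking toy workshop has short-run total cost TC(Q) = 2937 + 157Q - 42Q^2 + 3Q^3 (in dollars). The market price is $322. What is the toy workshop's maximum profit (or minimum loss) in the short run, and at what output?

AVC = 157 - 42Q + 3Q^2; min AVC = $10 at Q = 7. Since P = $322 ≥ min AVC, the firm produces.
MC = 157 - 84Q + 9Q^2. Setting P = MC and taking the root on the rising branch gives Q* = 11.
TR = 322·11 = 3542. TC = 2937 + 638 = 3575. Profit = 3542 − 3575 = -$33.
By producing, the firm covers all variable cost plus $2904 of fixed cost; shutting down would lose the full $2937.

Profit = -$33 at Q = 11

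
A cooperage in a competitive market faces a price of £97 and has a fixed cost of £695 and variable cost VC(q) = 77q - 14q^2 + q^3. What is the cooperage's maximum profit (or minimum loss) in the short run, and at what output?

AVC = 77 - 14q + q^2 has its minimum £28 at q = 7; price £97 clears that bar, so the firm operates.
With MC = 77 - 28q + 3q^2, P = MC on the upward-sloping part at q* = 10.
TR = 97·10 = 970. TC = 695 + 370 = 1065. Profit = 970 − 1065 = -£95.
Shutting down would mean losing the fixed cost of £695, so operating at a loss of £95 is better by £600.

Profit = -£95 at q = 10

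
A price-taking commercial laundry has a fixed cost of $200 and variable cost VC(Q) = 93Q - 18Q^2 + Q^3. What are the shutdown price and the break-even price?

Shutdown price = $12; break-even price = $33

Shutdown price = min AVC. AVC = 93 - 18Q + Q^2, with vertex at Q = 9 and minimum $12.
ATC = 200/Q + 93 - 18Q + Q^2. Setting dATC/dQ = −200/Q^2 − 18 + 2Q = 0 gives Q = 10 (since 2·10^3 − 18·10^2 = 200).
min ATC = 200/10 + 93 − 18·10 + 10^2 = $33. That is the break-even price.
For $12 ≤ P < $33 the firm produces at a loss; below $12 it shuts down.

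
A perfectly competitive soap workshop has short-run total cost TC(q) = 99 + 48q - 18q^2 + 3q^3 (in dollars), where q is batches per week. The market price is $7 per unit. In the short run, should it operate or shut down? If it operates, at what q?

Variable cost is VC = 48q - 18q^2 + 3q^3, so AVC = VC/q = 48 - 18q + 3q^2 and MC = dTC/dq = 48 - 36q + 9q^2.
AVC is minimized where dAVC/dq = -18 + 6q = 0, at q = 3; min AVC = 48 - 18·3 + 3·3^2 = $21.
P = $7 lies below min AVC = $21; no output level covers variable cost.
Best response: produce nothing and absorb the $99 fixed cost.

Shut down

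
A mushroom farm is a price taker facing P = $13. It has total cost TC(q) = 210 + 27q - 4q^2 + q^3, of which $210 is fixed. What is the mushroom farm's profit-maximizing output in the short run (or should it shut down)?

Shut down

Strip out fixed cost: VC = 27q - 4q^2 + q^3. Then AVC = 27 - 4q + q^2 and MC = 27 - 8q + 3q^2.
The AVC parabola has its vertex at q = 4/2 = 2, where AVC = 27 - 4·2 + 2^2 = $23.
Since P = $13 < min AVC = $23, price fails to cover variable cost at any output.
The firm minimizes its loss by shutting down and losing only its fixed cost of $210.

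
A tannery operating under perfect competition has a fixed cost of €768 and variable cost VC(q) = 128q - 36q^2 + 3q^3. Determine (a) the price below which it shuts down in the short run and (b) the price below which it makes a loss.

Shutdown price = min AVC. AVC = 128 - 36q + 3q^2, with vertex at q = 6 and minimum €20.
ATC = 768/q + 128 - 36q + 3q^2. Setting dATC/dq = −768/q^2 − 36 + 6q = 0 gives q = 8 (since 6·8^3 − 36·8^2 = 768).
min ATC = 768/8 + 128 − 36·8 + 3·8^2 = €128. That is the break-even price.
Between these two prices the firm operates at a loss; above €128 it earns a profit.

Shutdown price = €20; break-even price = €128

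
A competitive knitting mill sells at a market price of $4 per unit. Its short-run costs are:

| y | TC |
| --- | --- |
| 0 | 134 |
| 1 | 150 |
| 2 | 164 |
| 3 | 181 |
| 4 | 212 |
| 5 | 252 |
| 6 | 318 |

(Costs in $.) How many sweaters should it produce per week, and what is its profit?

Tabulate TR − TC: y=0: -134; y=1: -146; y=2: -156; y=3: -169; y=4: -196; y=5: -232; y=6: -294.
Profit is highest at y = 0. Equivalently, the lowest AVC in the table is 30/2 ≈ $15 at y = 2, and P = $4 falls below it — price never covers variable cost, so the firm shuts down and loses only its fixed cost.

y = 0 (shut down); profit = -$134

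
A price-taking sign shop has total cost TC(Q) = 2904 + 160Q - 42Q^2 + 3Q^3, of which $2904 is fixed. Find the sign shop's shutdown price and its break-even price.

Shutdown price = $13; break-even price = $325

AVC = 160 - 42Q + 3Q^2; minimized at Q = 7, giving min AVC = $13. That is the shutdown price.
ATC = 2904/Q + 160 - 42Q + 3Q^2. Setting dATC/dQ = −2904/Q^2 − 42 + 6Q = 0 gives Q = 11 (since 6·11^3 − 42·11^2 = 2904).
min ATC = 2904/11 + 160 − 42·11 + 3·11^2 = $325. That is the break-even price.
For $13 ≤ P < $325 the firm produces at a loss; below $13 it shuts down.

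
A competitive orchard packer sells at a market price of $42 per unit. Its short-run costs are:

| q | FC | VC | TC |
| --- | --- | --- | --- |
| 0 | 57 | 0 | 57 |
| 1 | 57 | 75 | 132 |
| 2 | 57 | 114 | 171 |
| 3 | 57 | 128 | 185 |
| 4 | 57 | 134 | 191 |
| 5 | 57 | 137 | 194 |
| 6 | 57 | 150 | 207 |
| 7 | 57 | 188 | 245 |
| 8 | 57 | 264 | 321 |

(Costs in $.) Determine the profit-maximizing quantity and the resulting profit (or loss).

q = 7; profit = $49

Tabulate TR − TC: q=0: -57; q=1: -90; q=2: -87; q=3: -59; q=4: -23; q=5: 16; q=6: 45; q=7: 49; q=8: 15.
Profit is maximized at q = 7. AVC there is 188/7 = $26.86 ≤ P, so producing beats shutting down (which would give -$57).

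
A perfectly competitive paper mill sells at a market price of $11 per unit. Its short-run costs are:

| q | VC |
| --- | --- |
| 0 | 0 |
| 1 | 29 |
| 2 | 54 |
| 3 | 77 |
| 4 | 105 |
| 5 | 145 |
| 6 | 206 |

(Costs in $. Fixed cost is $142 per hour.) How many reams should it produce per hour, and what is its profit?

q = 0 (shut down); profit = -$142

Tabulate TR − TC: q=0: -142; q=1: -160; q=2: -174; q=3: -186; q=4: -203; q=5: -232; q=6: -282.
Profit is highest at q = 0. Equivalently, the lowest AVC in the table is 77/3 ≈ $25.67 at q = 3, and P = $11 falls below it — price never covers variable cost, so the firm shuts down and loses only its fixed cost.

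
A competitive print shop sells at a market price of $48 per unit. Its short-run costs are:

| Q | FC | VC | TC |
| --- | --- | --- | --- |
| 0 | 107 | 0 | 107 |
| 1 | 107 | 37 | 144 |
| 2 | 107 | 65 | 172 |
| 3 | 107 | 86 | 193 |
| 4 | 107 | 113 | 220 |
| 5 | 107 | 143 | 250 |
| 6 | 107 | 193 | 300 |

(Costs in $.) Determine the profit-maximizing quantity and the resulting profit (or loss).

Q = 5; profit = -$10

Profit at each row (π = 48Q − TC): Q=0: -107; Q=1: -96; Q=2: -76; Q=3: -49; Q=4: -28; Q=5: -10; Q=6: -12.
Profit is maximized at Q = 5. AVC there is 143/5 = $28.60 ≤ P, so producing beats shutting down (which would give -$107).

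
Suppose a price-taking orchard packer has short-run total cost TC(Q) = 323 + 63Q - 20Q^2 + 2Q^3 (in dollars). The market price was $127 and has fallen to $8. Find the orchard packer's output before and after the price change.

AVC = 63 - 20Q + 2Q^2, minimized at Q = 5 where min AVC = $13. MC = 63 - 40Q + 6Q^2.
With P = $127 above the shutdown price, P = MC gives Q = 8.
At P = $8 < min AVC = $13, price no longer covers variable cost at any output, so the firm shuts down: Q = 0.

Output falls from 8 to 0 (the firm shuts down)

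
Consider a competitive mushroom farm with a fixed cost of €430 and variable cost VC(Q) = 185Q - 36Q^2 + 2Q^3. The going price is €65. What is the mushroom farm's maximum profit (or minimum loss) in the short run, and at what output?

Profit = -€30 at Q = 10

AVC = 185 - 36Q + 2Q^2; min AVC = €23 at Q = 9. Since P = €65 ≥ min AVC, the firm produces.
MC = 185 - 72Q + 6Q^2. Setting P = MC and taking the root on the rising branch gives Q* = 10.
TR = 65·10 = 650. TC = 430 + 250 = 680. Profit = 650 − 680 = -€30.
Shutting down would mean losing the fixed cost of €430, so operating at a loss of €30 is better by €400.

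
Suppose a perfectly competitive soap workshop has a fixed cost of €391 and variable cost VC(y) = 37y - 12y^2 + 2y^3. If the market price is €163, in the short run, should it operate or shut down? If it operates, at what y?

Variable cost is VC = 37y - 12y^2 + 2y^3, so AVC = VC/y = 37 - 12y + 2y^2 and MC = dTC/dy = 37 - 24y + 6y^2.
The AVC parabola has its vertex at y = 12/4 = 3, where AVC = 37 - 12·3 + 2·3^2 = €19.
Since P = €163 ≥ min AVC = €19, price covers variable cost and the firm should produce.
Solving P = MC: -126 - 24y + 6y^2 = 0 ⇒ y = -3 or 7. On the upward-sloping branch, y* = 7.
Check: AVC at y = 7 is €51 ≤ P, so revenue covers variable cost.
Profit = P·y − TC = 163·7 − 748 = €393.

Produce at y = 7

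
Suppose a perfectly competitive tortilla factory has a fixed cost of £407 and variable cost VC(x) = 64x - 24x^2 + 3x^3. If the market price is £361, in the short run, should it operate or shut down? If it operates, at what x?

Strip out fixed cost: VC = 64x - 24x^2 + 3x^3. Then AVC = 64 - 24x + 3x^2 and MC = 64 - 48x + 9x^2.
The AVC parabola has its vertex at x = 24/6 = 4, where AVC = 64 - 24·4 + 3·4^2 = £16.
Because £361 ≥ £16, revenue can cover variable cost; the firm operates.
P = MC gives -297 - 48x + 9x^2 = 0, with roots -11/3 and 9. Take the larger (rising MC): x* = 9.
Check: AVC at x = 9 is £91 ≤ P, so revenue covers variable cost.
Profit = P·x − TC = 361·9 − 1226 = £2023.

Produce at x = 9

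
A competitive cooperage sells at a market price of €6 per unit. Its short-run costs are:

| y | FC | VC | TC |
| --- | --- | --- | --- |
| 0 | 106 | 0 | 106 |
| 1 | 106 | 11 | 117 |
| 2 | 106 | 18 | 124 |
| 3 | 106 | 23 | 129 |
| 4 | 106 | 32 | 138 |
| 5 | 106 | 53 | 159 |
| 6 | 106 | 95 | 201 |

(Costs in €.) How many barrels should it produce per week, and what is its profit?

y = 0 (shut down); profit = -€106

Compute π = P·y − TC at each output: y=0: -106; y=1: -111; y=2: -112; y=3: -111; y=4: -114; y=5: -129; y=6: -165.
Profit is highest at y = 0. Equivalently, the lowest AVC in the table is 23/3 ≈ €7.67 at y = 3, and P = €6 falls below it — price never covers variable cost, so the firm shuts down and loses only its fixed cost.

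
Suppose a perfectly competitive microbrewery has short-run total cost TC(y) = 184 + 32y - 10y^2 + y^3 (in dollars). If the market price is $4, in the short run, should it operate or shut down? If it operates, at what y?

Shut down

From TC, MC = TC'(y) = 32 - 20y + 3y^2 and AVC = VC/y = 32 - 10y + y^2.
AVC hits its minimum where MC = AVC, at y = 5, giving min AVC = 32 - 10·5 + 5^2 = $7.
Since P = $4 < min AVC = $7, price fails to cover variable cost at any output.
Best response: produce nothing and absorb the $184 fixed cost.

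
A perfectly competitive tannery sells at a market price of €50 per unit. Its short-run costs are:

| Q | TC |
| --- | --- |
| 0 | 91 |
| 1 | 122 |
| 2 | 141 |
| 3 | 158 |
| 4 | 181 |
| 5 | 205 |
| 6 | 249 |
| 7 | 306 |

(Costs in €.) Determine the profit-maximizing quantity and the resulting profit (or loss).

Q = 6; profit = €51

Tabulate TR − TC: Q=0: -91; Q=1: -72; Q=2: -41; Q=3: -8; Q=4: 19; Q=5: 45; Q=6: 51; Q=7: 44.
Profit is maximized at Q = 6. AVC there is 158/6 = €26.33 ≤ P, so producing beats shutting down (which would give -€91).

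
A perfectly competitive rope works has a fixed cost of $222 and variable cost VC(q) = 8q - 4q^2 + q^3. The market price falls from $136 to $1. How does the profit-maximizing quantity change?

AVC = 8 - 4q + q^2, minimized at q = 2 where min AVC = $4. MC = 8 - 8q + 3q^2.
With P = $136 above the shutdown price, P = MC gives q = 8.
At P = $1 < min AVC = $4, price no longer covers variable cost at any output, so the firm shuts down: q = 0.

Output falls from 8 to 0 (the firm shuts down)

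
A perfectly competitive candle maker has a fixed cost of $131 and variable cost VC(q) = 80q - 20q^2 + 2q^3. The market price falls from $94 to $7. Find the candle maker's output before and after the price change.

MC = 80 - 40q + 6q^2; the shutdown threshold is min AVC = $30 (at q = 5).
With P = $94 above the shutdown price, P = MC gives q = 7.
At P = $7 < min AVC = $30, price no longer covers variable cost at any output, so the firm shuts down: q = 0.

Output falls from 7 to 0 (the firm shuts down)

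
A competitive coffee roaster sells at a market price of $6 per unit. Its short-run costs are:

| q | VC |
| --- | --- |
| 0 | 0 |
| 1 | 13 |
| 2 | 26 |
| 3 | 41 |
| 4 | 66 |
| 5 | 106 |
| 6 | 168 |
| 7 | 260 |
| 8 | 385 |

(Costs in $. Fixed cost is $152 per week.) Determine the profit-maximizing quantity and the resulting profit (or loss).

Tabulate TR − TC: q=0: -152; q=1: -159; q=2: -166; q=3: -175; q=4: -194; q=5: -228; q=6: -284; q=7: -370; q=8: -489.
Profit is highest at q = 0. Equivalently, the lowest AVC in the table is 13/1 ≈ $13 at q = 1, and P = $6 falls below it — price never covers variable cost, so the firm shuts down and loses only its fixed cost.

q = 0 (shut down); profit = -$152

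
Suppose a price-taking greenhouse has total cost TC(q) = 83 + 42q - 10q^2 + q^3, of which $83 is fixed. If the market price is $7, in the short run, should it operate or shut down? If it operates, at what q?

Variable cost is VC = 42q - 10q^2 + q^3, so AVC = VC/q = 42 - 10q + q^2 and MC = dTC/dq = 42 - 20q + 3q^2.
The AVC parabola has its vertex at q = 10/2 = 5, where AVC = 42 - 10·5 + 5^2 = $17.
P = $7 lies below min AVC = $17; no output level covers variable cost.
Best response: produce nothing and absorb the $83 fixed cost.

Shut down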